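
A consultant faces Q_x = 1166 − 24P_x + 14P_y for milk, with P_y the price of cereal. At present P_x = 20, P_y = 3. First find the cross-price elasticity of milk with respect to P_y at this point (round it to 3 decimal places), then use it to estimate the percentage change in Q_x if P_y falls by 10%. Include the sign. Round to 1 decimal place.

At P_x = 20, P_y = 3: Q_x = 728.
∂Q_x/∂P_y = 14.
ε = (∂Q_x/∂P_y)(P_y/Q_x) = 14.0000 × 3/728 ≈ 0.058.
%ΔQ_x ≈ ε × %ΔP_y = 0.058 × (-10%) = -0.6%.

-0.6%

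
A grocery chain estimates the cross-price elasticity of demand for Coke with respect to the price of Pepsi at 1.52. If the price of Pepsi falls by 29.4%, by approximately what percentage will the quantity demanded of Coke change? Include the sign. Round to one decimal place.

-44.7%

%ΔQ ≈ ε × %ΔP of Pepsi = 1.52 × (-29.4%) = -44.7%.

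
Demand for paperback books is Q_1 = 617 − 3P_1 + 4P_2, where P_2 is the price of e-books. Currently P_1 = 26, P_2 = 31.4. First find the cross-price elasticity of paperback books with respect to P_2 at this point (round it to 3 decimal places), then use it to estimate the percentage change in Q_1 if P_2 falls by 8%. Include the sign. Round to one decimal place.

-1.5%

At P_1 = 26, P_2 = 31.4: Q_1 = 664.6.
∂Q_1/∂P_2 = 4.
ε = (∂Q_1/∂P_2)(P_2/Q_1) = 4.0000 × 31.4/664.6 ≈ 0.189.
%ΔQ_1 ≈ ε × %ΔP_2 = 0.189 × (-8%) = -1.5%.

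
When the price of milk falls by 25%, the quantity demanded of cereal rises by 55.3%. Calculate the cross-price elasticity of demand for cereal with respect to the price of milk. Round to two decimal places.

ε = (%ΔQ of cereal) / (%ΔP of milk) = (55.3%) / (-25%) ≈ -2.21.
Negative cross-price elasticity: complements.

-2.21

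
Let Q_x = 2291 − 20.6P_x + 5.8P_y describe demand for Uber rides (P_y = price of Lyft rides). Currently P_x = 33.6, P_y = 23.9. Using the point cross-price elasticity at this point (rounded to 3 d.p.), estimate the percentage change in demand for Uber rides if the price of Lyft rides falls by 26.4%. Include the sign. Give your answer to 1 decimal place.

-2.1%

At P_x = 33.6, P_y = 23.9: Q_x = 1737.46.
∂Q_x/∂P_y = 5.8.
ε = (∂Q_x/∂P_y)(P_y/Q_x) = 5.8000 × 23.9/1737.46 ≈ 0.080.
%ΔQ_x ≈ ε × %ΔP_y = 0.080 × (-26.4%) = -2.1%.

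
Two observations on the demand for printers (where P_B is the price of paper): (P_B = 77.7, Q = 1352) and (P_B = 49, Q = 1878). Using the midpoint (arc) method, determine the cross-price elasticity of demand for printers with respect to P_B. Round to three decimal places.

-0.719

ΔQ_A = 1878 − 1352 = 526; ΔP_B = 49 − 77.7 = -28.7.
Midpoints: Q̄_A = 1615.0, P̄_B = 63.35.
ε = (ΔQ_A/Q̄_A)/(ΔP_B/P̄_B) = (526/1615.0)/(-28.7/63.35) ≈ -0.719.
ε < 0: printers and paper are complements.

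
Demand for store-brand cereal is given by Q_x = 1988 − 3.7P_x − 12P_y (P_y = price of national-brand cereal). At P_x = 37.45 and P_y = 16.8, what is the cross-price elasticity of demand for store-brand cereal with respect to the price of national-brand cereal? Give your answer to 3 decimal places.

-0.122

At P_x = 37.45 and P_y = 16.8: Q_x = 1647.835.
∂Q_x/∂P_y = -12.
ε = (∂Q_x/∂P_y)(P_y/Q_x) = -12 × (16.8/1647.835) ≈ -0.122.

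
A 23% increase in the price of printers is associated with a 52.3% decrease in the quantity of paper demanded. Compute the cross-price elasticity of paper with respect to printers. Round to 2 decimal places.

ε = (%ΔQ of paper) / (%ΔP of printers) = (-52.3%) / (23%) ≈ -2.27.
Negative cross-price elasticity: complements.

-2.27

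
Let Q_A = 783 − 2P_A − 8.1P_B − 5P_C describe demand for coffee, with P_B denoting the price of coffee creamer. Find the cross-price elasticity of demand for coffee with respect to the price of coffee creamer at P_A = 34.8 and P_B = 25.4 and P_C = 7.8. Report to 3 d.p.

At P_A = 34.8 and P_B = 25.4 and P_C = 7.8: Q_A = 468.66.
∂Q_A/∂P_B = -8.1.
ε = (∂Q_A/∂P_B)(P_B/Q_A) = -8.1 × (25.4/468.66) ≈ -0.439.
Since ε < 0, coffee and coffee creamer are complements.

-0.439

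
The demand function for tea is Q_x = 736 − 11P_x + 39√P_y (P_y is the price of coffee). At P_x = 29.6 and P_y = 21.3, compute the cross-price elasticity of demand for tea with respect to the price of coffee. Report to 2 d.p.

At P_x = 29.6 and P_y = 21.3: Q_x = 590.392.
∂Q_x/∂P_y = 39/(2√P_y) = 39/(2√21.3) = 4.2252.
ε = (∂Q_x/∂P_y)(P_y/Q_x) = 4.2252 × (21.3/590.392) ≈ 0.15.

0.15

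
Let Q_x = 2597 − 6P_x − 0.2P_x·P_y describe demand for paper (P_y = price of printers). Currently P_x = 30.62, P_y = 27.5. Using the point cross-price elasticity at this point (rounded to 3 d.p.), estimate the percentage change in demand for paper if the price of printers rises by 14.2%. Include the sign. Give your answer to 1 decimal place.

-1.1%

At P_x = 30.62, P_y = 27.5: Q_x = 2244.87.
∂Q_x/∂P_y = -0.2P_x = -6.1240.
ε = (∂Q_x/∂P_y)(P_y/Q_x) = -6.1240 × 27.5/2244.87 ≈ -0.075.
%ΔQ_x ≈ ε × %ΔP_y = -0.075 × (14.2%) = -1.1%.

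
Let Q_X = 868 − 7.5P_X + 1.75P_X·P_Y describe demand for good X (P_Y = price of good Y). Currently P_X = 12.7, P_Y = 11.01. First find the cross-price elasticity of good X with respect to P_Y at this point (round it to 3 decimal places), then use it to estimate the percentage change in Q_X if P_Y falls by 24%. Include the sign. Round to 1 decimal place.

-5.8%

At P_X = 12.7, P_Y = 11.01: Q_X = 1017.447.
∂Q_X/∂P_Y = 1.75P_X = 22.2250.
ε = (∂Q_X/∂P_Y)(P_Y/Q_X) = 22.2250 × 11.01/1017.447 ≈ 0.241.
%ΔQ_X ≈ ε × %ΔP_Y = 0.241 × (-24%) = -5.8%.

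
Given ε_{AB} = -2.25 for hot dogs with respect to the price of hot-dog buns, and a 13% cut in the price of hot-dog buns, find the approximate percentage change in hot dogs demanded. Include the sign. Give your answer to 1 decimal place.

%ΔQ ≈ ε × %ΔP of hot-dog buns = -2.25 × (-13%) = 29.3%.

29.3%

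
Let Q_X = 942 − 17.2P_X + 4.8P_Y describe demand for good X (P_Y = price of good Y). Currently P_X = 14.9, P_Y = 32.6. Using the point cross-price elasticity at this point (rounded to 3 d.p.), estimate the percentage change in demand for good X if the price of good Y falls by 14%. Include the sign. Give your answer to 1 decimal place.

-2.6%

At P_X = 14.9, P_Y = 32.6: Q_X = 842.2.
∂Q_X/∂P_Y = 4.8.
ε = (∂Q_X/∂P_Y)(P_Y/Q_X) = 4.8000 × 32.6/842.2 ≈ 0.186.
%ΔQ_X ≈ ε × %ΔP_Y = 0.186 × (-14%) = -2.6%.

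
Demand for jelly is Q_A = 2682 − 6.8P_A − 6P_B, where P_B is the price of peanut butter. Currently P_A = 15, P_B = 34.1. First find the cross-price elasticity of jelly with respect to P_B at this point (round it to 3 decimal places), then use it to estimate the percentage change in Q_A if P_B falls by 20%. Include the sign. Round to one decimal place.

1.7%

At P_A = 15, P_B = 34.1: Q_A = 2375.4.
∂Q_A/∂P_B = -6.
ε = (∂Q_A/∂P_B)(P_B/Q_A) = -6.0000 × 34.1/2375.4 ≈ -0.086.
%ΔQ_A ≈ ε × %ΔP_B = -0.086 × (-20%) = 1.7%.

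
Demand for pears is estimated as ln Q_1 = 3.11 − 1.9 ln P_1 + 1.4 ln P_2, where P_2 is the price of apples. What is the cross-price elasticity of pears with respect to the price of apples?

1.40

In a log-linear (constant-elasticity) demand function, the coefficient on ln P_2 is the cross-price elasticity.
ε = 1.40. Positive, so pears and apples are substitutes.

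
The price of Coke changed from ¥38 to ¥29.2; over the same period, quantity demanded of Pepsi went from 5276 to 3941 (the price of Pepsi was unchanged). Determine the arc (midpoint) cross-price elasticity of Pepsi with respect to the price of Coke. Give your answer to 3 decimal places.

1.106

ΔQ_A = 3941 − 5276 = -1335; ΔP_B = 29.2 − 38 = -8.8.
Midpoints: Q̄_A = 4608.5, P̄_B = 33.60.
ε = (ΔQ_A/Q̄_A)/(ΔP_B/P̄_B) = (-1335/4608.5)/(-8.8/33.60) ≈ 1.106.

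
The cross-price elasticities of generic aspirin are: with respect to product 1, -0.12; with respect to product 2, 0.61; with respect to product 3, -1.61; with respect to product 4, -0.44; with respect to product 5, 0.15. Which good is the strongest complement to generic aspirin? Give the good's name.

product 3

Complements have ε < 0. The most negative value is -1.61 (product 3).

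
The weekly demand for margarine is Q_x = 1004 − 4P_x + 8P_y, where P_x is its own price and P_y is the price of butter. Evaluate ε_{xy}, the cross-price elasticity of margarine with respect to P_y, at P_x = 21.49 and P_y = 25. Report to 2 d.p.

0.18

At P_x = 21.49 and P_y = 25: Q_x = 1118.04.
∂Q_x/∂P_y = 8.
ε = (∂Q_x/∂P_y)(P_y/Q_x) = 8 × (25/1118.04) ≈ 0.18.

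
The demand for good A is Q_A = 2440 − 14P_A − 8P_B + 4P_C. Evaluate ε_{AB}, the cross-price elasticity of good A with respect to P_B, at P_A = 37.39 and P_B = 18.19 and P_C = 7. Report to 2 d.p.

-0.08

At P_A = 37.39 and P_B = 18.19 and P_C = 7: Q_A = 1799.02.
∂Q_A/∂P_B = -8.
ε = (∂Q_A/∂P_B)(P_B/Q_A) = -8 × (18.19/1799.02) ≈ -0.08.
Since ε < 0, good A and good B are complements.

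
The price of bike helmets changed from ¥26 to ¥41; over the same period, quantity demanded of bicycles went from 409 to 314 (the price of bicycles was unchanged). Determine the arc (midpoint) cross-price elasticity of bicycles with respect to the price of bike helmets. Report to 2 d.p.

-0.59

ΔQ_A = 314 − 409 = -95; ΔP_B = 41 − 26 = 15.
Midpoints: Q̄_A = 361.5, P̄_B = 33.50.
ε = (ΔQ_A/Q̄_A)/(ΔP_B/P̄_B) = (-95/361.5)/(15/33.50) ≈ -0.59.
ε < 0: bicycles and bike helmets are complements.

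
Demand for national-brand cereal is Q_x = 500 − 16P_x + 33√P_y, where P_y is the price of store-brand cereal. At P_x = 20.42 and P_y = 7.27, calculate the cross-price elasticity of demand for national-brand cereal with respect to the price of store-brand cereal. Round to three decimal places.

At P_x = 20.42 and P_y = 7.27: Q_x = 262.258.
∂Q_x/∂P_y = 33/(2√P_y) = 33/(2√7.27) = 6.1195.
ε = (∂Q_x/∂P_y)(P_y/Q_x) = 6.1195 × (7.27/262.258) ≈ 0.170.

0.170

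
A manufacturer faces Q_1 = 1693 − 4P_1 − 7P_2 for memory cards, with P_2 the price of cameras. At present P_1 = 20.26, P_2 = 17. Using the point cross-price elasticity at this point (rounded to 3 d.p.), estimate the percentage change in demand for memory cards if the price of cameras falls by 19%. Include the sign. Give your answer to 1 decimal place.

1.5%

At P_1 = 20.26, P_2 = 17: Q_1 = 1492.96.
∂Q_1/∂P_2 = -7.
ε = (∂Q_1/∂P_2)(P_2/Q_1) = -7.0000 × 17/1492.96 ≈ -0.080.
%ΔQ_1 ≈ ε × %ΔP_2 = -0.080 × (-19%) = 1.5%.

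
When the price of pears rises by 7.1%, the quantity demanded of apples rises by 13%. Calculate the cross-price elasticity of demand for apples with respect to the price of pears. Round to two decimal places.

ε = (%ΔQ of apples) / (%ΔP of pears) = (13%) / (7.1%) ≈ 1.83.
Positive cross-price elasticity: substitutes.

1.83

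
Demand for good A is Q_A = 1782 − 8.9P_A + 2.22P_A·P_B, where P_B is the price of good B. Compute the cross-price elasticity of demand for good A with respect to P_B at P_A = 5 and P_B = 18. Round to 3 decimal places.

At P_A = 5 and P_B = 18: Q_A = 1937.3.
∂Q_A/∂P_B = 2.22P_A = 2.22(5) = 11.1000.
ε = (∂Q_A/∂P_B)(P_B/Q_A) = 11.1000 × (18/1937.3) ≈ 0.103.

0.103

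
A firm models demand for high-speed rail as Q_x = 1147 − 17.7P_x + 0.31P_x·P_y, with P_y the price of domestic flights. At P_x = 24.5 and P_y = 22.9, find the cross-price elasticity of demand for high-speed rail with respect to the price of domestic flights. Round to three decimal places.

At P_x = 24.5 and P_y = 22.9: Q_x = 887.275.
∂Q_x/∂P_y = 0.31P_x = 0.31(24.5) = 7.5950.
ε = (∂Q_x/∂P_y)(P_y/Q_x) = 7.5950 × (22.9/887.275) ≈ 0.196.
ε > 0: substitutes.

0.196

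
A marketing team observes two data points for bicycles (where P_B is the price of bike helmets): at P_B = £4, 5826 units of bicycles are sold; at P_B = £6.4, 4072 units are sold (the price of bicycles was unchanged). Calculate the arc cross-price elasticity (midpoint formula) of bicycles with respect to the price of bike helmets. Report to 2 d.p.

-0.77

ΔQ_A = 4072 − 5826 = -1754; ΔP_B = 6.4 − 4 = 2.4.
Midpoints: Q̄_A = 4949.0, P̄_B = 5.20.
ε = (ΔQ_A/Q̄_A)/(ΔP_B/P̄_B) = (-1754/4949.0)/(2.4/5.20) ≈ -0.77.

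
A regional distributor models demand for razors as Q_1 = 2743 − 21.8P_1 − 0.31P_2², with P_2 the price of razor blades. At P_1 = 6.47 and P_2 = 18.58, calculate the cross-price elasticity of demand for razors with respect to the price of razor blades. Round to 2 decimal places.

At P_1 = 6.47 and P_2 = 18.58: Q_1 = 2494.937.
∂Q_1/∂P_2 = -0.62P_2 = -0.62(18.58) = -11.5196.
ε = (∂Q_1/∂P_2)(P_2/Q_1) = -11.5196 × (18.58/2494.937) ≈ -0.09.
ε < 0: complements.

-0.09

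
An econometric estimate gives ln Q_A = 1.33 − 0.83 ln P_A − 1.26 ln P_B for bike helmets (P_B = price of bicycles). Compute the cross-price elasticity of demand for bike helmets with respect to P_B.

-1.26

In a log-linear (constant-elasticity) demand function, the coefficient on ln P_B is the cross-price elasticity.
ε = -1.26. Negative, so bike helmets and bicycles are complements.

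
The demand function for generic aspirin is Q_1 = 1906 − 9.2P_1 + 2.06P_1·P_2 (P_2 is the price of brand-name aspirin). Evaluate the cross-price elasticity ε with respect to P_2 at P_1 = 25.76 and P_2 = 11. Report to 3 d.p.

At P_1 = 25.76 and P_2 = 11: Q_1 = 2252.730.
∂Q_1/∂P_2 = 2.06P_1 = 2.06(25.76) = 53.0656.
ε = (∂Q_1/∂P_2)(P_2/Q_1) = 53.0656 × (11/2252.730) ≈ 0.259.

0.259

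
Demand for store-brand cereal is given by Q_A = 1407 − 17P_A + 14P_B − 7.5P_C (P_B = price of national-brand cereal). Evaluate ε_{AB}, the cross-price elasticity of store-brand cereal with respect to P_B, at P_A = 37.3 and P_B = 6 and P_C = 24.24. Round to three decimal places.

0.124

At P_A = 37.3 and P_B = 6 and P_C = 24.24: Q_A = 675.1.
∂Q_A/∂P_B = 14.
ε = (∂Q_A/∂P_B)(P_B/Q_A) = 14 × (6/675.1) ≈ 0.124.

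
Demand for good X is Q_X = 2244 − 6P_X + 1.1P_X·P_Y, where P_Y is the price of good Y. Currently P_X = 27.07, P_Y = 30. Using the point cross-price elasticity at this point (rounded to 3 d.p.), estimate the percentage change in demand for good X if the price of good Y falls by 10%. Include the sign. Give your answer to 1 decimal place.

At P_X = 27.07, P_Y = 30: Q_X = 2974.89.
∂Q_X/∂P_Y = 1.1P_X = 29.7770.
ε = (∂Q_X/∂P_Y)(P_Y/Q_X) = 29.7770 × 30/2974.89 ≈ 0.300.
%ΔQ_X ≈ ε × %ΔP_Y = 0.300 × (-10%) = -3.0%.

-3.0%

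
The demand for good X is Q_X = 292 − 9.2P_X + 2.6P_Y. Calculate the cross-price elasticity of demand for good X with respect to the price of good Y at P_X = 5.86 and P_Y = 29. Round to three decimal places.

At P_X = 5.86 and P_Y = 29: Q_X = 313.488.
∂Q_X/∂P_Y = 2.6.
ε = (∂Q_X/∂P_Y)(P_Y/Q_X) = 2.6 × (29/313.488) ≈ 0.241.
Since ε > 0, good X and good Y are substitutes.

0.241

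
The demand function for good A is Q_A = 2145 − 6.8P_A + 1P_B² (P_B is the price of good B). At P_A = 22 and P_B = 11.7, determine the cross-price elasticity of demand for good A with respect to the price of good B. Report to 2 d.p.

At P_A = 22 and P_B = 11.7: Q_A = 2132.29.
∂Q_A/∂P_B = 2P_B = 2(11.7) = 23.4000.
ε = (∂Q_A/∂P_B)(P_B/Q_A) = 23.4000 × (11.7/2132.29) ≈ 0.13.
ε > 0: substitutes.

0.13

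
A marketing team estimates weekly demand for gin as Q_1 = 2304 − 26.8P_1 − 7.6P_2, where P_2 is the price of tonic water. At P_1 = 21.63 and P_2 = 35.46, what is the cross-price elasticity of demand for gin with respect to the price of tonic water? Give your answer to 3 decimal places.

At P_1 = 21.63 and P_2 = 35.46: Q_1 = 1454.82.
∂Q_1/∂P_2 = -7.6.
ε = (∂Q_1/∂P_2)(P_2/Q_1) = -7.6 × (35.46/1454.82) ≈ -0.185.
Since ε < 0, gin and tonic water are complements.

-0.185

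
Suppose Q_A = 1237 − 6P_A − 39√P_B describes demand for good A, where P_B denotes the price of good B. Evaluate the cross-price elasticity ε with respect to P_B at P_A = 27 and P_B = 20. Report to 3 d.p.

-0.097

At P_A = 27 and P_B = 20: Q_A = 900.587.
∂Q_A/∂P_B = -39/(2√P_B) = -39/(2√20) = -4.3603.
ε = (∂Q_A/∂P_B)(P_B/Q_A) = -4.3603 × (20/900.587) ≈ -0.097.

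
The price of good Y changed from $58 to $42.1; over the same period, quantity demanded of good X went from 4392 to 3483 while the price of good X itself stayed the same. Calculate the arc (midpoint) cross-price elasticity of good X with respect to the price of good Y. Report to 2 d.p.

ΔQ_X = 3483 − 4392 = -909; ΔP_Y = 42.1 − 58 = -15.9.
Midpoints: Q̄_X = 3937.5, P̄_Y = 50.05.
ε = (ΔQ_X/Q̄_X)/(ΔP_Y/P̄_Y) = (-909/3937.5)/(-15.9/50.05) ≈ 0.73.

0.73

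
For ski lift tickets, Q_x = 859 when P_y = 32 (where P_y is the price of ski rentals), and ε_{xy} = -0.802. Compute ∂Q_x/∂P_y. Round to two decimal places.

ε = (∂Q_x/∂P_y)·(P_y/Q_x) ⇒ ∂Q_x/∂P_y = ε·Q_x/P_y = -0.802 × 859/32 ≈ -21.53.

-21.53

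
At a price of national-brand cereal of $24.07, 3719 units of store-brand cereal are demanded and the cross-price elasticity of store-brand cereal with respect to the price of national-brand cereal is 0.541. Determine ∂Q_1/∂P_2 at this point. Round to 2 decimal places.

ε = (∂Q_1/∂P_2)·(P_2/Q_1) ⇒ ∂Q_1/∂P_2 = ε·Q_1/P_2 = 0.541 × 3719/24.07 ≈ 83.59.

83.59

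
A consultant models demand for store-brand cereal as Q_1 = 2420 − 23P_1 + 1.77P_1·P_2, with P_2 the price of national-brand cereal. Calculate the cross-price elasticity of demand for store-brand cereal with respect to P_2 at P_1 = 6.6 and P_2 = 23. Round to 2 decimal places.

0.11

At P_1 = 6.6 and P_2 = 23: Q_1 = 2536.886.
∂Q_1/∂P_2 = 1.77P_1 = 1.77(6.6) = 11.6820.
ε = (∂Q_1/∂P_2)(P_2/Q_1) = 11.6820 × (23/2536.886) ≈ 0.11.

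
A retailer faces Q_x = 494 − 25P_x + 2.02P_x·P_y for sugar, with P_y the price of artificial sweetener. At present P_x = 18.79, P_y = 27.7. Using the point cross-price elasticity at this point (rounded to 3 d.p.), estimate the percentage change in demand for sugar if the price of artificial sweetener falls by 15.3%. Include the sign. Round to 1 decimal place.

-14.9%

At P_x = 18.79, P_y = 27.7: Q_x = 1075.626.
∂Q_x/∂P_y = 2.02P_x = 37.9558.
ε = (∂Q_x/∂P_y)(P_y/Q_x) = 37.9558 × 27.7/1075.626 ≈ 0.977.
%ΔQ_x ≈ ε × %ΔP_y = 0.977 × (-15.3%) = -14.9%.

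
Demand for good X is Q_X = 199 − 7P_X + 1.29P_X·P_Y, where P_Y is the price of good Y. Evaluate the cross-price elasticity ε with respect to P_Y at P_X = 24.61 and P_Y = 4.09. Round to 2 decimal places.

0.83

At P_X = 24.61 and P_Y = 4.09: Q_X = 156.575.
∂Q_X/∂P_Y = 1.29P_X = 1.29(24.61) = 31.7469.
ε = (∂Q_X/∂P_Y)(P_Y/Q_X) = 31.7469 × (4.09/156.575) ≈ 0.83.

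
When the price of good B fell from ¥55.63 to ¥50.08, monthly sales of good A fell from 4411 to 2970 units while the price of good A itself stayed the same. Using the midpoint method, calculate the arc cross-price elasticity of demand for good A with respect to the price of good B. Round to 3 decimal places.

ΔQ_A = 2970 − 4411 = -1441; ΔP_B = 50.08 − 55.63 = -5.55.
Midpoints: Q̄_A = 3690.5, P̄_B = 52.86.
ε = (ΔQ_A/Q̄_A)/(ΔP_B/P̄_B) = (-1441/3690.5)/(-5.55/52.86) ≈ 3.719.

3.719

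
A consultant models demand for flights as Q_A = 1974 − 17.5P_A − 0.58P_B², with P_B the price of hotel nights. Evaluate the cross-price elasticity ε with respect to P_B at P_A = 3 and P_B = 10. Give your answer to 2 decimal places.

-0.06

At P_A = 3 and P_B = 10: Q_A = 1863.5.
∂Q_A/∂P_B = -1.16P_B = -1.16(10) = -11.6000.
ε = (∂Q_A/∂P_B)(P_B/Q_A) = -11.6000 × (10/1863.5) ≈ -0.06.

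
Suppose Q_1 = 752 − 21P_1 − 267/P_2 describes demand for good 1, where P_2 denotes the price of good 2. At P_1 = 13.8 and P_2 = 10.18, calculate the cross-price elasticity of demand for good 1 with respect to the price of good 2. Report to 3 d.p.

0.060

At P_1 = 13.8 and P_2 = 10.18: Q_1 = 435.972.
∂Q_1/∂P_2 = 267/P_2² = 2.5764.
ε = (∂Q_1/∂P_2)(P_2/Q_1) = 2.5764 × (10.18/435.972) ≈ 0.060.
ε > 0: substitutes.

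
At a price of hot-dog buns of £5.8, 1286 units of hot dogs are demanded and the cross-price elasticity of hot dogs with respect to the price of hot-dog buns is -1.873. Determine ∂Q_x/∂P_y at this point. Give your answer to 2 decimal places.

-415.29

ε = (∂Q_x/∂P_y)·(P_y/Q_x) ⇒ ∂Q_x/∂P_y = ε·Q_x/P_y = -1.873 × 1286/5.8 ≈ -415.29.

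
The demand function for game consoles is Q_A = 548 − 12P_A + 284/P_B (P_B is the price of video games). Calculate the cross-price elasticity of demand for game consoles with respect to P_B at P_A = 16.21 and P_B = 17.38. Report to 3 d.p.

At P_A = 16.21 and P_B = 17.38: Q_A = 369.821.
∂Q_A/∂P_B = −284/P_B² = -0.9402.
ε = (∂Q_A/∂P_B)(P_B/Q_A) = -0.9402 × (17.38/369.821) ≈ -0.044.
ε < 0: complements.

-0.044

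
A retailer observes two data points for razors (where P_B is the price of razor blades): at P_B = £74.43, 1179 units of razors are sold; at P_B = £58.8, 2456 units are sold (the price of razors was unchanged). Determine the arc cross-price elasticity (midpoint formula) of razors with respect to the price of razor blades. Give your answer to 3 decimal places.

-2.995

ΔQ_A = 2456 − 1179 = 1277; ΔP_B = 58.8 − 74.43 = -15.63.
Midpoints: Q̄_A = 1817.5, P̄_B = 66.62.
ε = (ΔQ_A/Q̄_A)/(ΔP_B/P̄_B) = (1277/1817.5)/(-15.63/66.62) ≈ -2.995.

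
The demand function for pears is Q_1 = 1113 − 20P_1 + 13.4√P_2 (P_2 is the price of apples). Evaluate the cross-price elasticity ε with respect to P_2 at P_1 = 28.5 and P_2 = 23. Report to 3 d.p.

At P_1 = 28.5 and P_2 = 23: Q_1 = 607.264.
∂Q_1/∂P_2 = 13.4/(2√P_2) = 13.4/(2√23) = 1.3970.
ε = (∂Q_1/∂P_2)(P_2/Q_1) = 1.3970 × (23/607.264) ≈ 0.053.
ε > 0: substitutes.

0.053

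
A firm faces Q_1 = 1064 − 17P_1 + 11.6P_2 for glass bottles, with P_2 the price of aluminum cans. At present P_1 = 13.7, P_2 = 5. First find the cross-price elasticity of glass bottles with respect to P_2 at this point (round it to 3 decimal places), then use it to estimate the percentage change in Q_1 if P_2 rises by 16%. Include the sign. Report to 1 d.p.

1.0%

At P_1 = 13.7, P_2 = 5: Q_1 = 889.1.
∂Q_1/∂P_2 = 11.6.
ε = (∂Q_1/∂P_2)(P_2/Q_1) = 11.6000 × 5/889.1 ≈ 0.065.
%ΔQ_1 ≈ ε × %ΔP_2 = 0.065 × (16%) = 1.0%.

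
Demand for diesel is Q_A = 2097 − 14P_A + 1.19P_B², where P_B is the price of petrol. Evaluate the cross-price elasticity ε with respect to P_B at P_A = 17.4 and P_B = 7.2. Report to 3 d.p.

At P_A = 17.4 and P_B = 7.2: Q_A = 1915.090.
∂Q_A/∂P_B = 2.38P_B = 2.38(7.2) = 17.1360.
ε = (∂Q_A/∂P_B)(P_B/Q_A) = 17.1360 × (7.2/1915.090) ≈ 0.064.
ε > 0: substitutes.

0.064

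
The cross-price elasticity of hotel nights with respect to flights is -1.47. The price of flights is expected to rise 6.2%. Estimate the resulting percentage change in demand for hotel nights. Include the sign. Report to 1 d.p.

%ΔQ ≈ ε × %ΔP of flights = -1.47 × (6.2%) = -9.1%.
Demand for hotel nights falls by about 9.1%.

-9.1%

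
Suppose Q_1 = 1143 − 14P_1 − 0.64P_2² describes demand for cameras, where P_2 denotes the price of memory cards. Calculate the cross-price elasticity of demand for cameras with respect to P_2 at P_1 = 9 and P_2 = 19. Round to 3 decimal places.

At P_1 = 9 and P_2 = 19: Q_1 = 785.96.
∂Q_1/∂P_2 = -1.28P_2 = -1.28(19) = -24.3200.
ε = (∂Q_1/∂P_2)(P_2/Q_1) = -24.3200 × (19/785.96) ≈ -0.588.
ε < 0: complements.

-0.588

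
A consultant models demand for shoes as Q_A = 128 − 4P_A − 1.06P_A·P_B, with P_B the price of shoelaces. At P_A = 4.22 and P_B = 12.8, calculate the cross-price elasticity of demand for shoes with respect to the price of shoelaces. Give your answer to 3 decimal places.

-1.063

At P_A = 4.22 and P_B = 12.8: Q_A = 53.863.
∂Q_A/∂P_B = -1.06P_A = -1.06(4.22) = -4.4732.
ε = (∂Q_A/∂P_B)(P_B/Q_A) = -4.4732 × (12.8/53.863) ≈ -1.063.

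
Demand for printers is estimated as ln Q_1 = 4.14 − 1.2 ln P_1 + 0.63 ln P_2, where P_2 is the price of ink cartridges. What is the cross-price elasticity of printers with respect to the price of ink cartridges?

0.63

In a log-linear (constant-elasticity) demand function, the coefficient on ln P_2 is the cross-price elasticity.
ε = 0.63. Positive, so printers and ink cartridges are substitutes.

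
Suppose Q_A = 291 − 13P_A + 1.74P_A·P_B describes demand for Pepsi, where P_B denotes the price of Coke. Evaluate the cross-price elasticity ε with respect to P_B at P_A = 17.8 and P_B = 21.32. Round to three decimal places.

At P_A = 17.8 and P_B = 21.32: Q_A = 719.923.
∂Q_A/∂P_B = 1.74P_A = 1.74(17.8) = 30.9720.
ε = (∂Q_A/∂P_B)(P_B/Q_A) = 30.9720 × (21.32/719.923) ≈ 0.917.

0.917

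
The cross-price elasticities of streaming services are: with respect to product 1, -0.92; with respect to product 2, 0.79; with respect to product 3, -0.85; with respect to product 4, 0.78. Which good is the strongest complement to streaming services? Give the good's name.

product 1

Complements have ε < 0. The most negative value is -0.92 (product 1).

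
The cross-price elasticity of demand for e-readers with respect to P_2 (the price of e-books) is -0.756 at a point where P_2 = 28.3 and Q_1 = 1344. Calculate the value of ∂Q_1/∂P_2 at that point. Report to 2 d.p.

ε = (∂Q_1/∂P_2)·(P_2/Q_1) ⇒ ∂Q_1/∂P_2 = ε·Q_1/P_2 = -0.756 × 1344/28.3 ≈ -35.90.

-35.90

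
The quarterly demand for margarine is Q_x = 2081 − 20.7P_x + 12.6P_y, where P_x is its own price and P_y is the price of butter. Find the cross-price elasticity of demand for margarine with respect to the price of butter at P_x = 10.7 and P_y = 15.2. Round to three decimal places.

0.093

At P_x = 10.7 and P_y = 15.2: Q_x = 2051.03.
∂Q_x/∂P_y = 12.6.
ε = (∂Q_x/∂P_y)(P_y/Q_x) = 12.6 × (15.2/2051.03) ≈ 0.093.
Since ε > 0, margarine and butter are substitutes.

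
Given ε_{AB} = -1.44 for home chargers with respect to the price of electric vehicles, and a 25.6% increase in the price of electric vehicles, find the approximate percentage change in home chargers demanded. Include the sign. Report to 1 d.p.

-36.9%

%ΔQ ≈ ε × %ΔP of electric vehicles = -1.44 × (25.6%) = -36.9%.
Demand for home chargers falls by about 36.9%.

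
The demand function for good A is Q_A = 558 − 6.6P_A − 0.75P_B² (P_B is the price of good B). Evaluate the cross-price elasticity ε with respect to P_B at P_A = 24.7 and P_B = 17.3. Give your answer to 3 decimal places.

-2.633

At P_A = 24.7 and P_B = 17.3: Q_A = 170.512.
∂Q_A/∂P_B = -1.5P_B = -1.5(17.3) = -25.9500.
ε = (∂Q_A/∂P_B)(P_B/Q_A) = -25.9500 × (17.3/170.512) ≈ -2.633.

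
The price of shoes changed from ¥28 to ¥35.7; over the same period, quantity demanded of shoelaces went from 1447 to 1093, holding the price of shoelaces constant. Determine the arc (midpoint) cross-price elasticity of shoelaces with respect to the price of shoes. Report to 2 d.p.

ΔQ_A = 1093 − 1447 = -354; ΔP_B = 35.7 − 28 = 7.7.
Midpoints: Q̄_A = 1270.0, P̄_B = 31.85.
ε = (ΔQ_A/Q̄_A)/(ΔP_B/P̄_B) = (-354/1270.0)/(7.7/31.85) ≈ -1.15.
ε < 0: shoelaces and shoes are complements.

-1.15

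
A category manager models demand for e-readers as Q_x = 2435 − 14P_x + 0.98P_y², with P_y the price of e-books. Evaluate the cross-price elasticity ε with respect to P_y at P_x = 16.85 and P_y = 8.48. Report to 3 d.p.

At P_x = 16.85 and P_y = 8.48: Q_x = 2269.572.
∂Q_x/∂P_y = 1.96P_y = 1.96(8.48) = 16.6208.
ε = (∂Q_x/∂P_y)(P_y/Q_x) = 16.6208 × (8.48/2269.572) ≈ 0.062.
ε > 0: substitutes.

0.062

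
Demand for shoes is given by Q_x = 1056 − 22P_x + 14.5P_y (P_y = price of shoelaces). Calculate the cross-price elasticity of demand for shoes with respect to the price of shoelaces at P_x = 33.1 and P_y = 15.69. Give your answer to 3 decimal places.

At P_x = 33.1 and P_y = 15.69: Q_x = 555.305.
∂Q_x/∂P_y = 14.5.
ε = (∂Q_x/∂P_y)(P_y/Q_x) = 14.5 × (15.69/555.305) ≈ 0.410.
Since ε > 0, shoes and shoelaces are substitutes.

0.410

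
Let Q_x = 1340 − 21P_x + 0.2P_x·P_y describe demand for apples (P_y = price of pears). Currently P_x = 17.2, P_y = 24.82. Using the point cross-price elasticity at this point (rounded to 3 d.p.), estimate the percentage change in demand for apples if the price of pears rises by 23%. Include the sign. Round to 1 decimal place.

At P_x = 17.2, P_y = 24.82: Q_x = 1064.181.
∂Q_x/∂P_y = 0.2P_x = 3.4400.
ε = (∂Q_x/∂P_y)(P_y/Q_x) = 3.4400 × 24.82/1064.181 ≈ 0.080.
%ΔQ_x ≈ ε × %ΔP_y = 0.080 × (23%) = 1.8%.

1.8%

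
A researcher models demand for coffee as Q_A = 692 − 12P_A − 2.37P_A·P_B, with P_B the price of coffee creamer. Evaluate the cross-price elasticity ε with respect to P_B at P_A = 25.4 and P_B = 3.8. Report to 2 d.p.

-1.44

At P_A = 25.4 and P_B = 3.8: Q_A = 158.448.
∂Q_A/∂P_B = -2.37P_A = -2.37(25.4) = -60.1980.
ε = (∂Q_A/∂P_B)(P_B/Q_A) = -60.1980 × (3.8/158.448) ≈ -1.44.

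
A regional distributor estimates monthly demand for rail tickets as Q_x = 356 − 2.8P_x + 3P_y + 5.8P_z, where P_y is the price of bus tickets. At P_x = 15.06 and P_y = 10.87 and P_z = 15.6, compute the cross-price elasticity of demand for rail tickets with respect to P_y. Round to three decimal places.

At P_x = 15.06 and P_y = 10.87 and P_z = 15.6: Q_x = 436.922.
∂Q_x/∂P_y = 3.
ε = (∂Q_x/∂P_y)(P_y/Q_x) = 3 × (10.87/436.922) ≈ 0.075.

0.075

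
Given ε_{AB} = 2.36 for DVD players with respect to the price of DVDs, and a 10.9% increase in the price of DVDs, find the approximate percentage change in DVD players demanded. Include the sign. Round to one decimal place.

25.7%

%ΔQ ≈ ε × %ΔP of DVDs = 2.36 × (10.9%) = 25.7%.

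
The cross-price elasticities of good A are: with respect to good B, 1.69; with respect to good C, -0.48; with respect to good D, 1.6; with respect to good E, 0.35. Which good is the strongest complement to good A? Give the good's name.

good C

Complements have ε < 0. The most negative value is -0.48 (good C).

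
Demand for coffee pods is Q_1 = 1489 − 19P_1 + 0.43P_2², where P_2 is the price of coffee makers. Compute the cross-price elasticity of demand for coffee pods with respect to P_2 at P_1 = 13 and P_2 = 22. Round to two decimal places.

0.29

At P_1 = 13 and P_2 = 22: Q_1 = 1450.12.
∂Q_1/∂P_2 = 0.86P_2 = 0.86(22) = 18.9200.
ε = (∂Q_1/∂P_2)(P_2/Q_1) = 18.9200 × (22/1450.12) ≈ 0.29.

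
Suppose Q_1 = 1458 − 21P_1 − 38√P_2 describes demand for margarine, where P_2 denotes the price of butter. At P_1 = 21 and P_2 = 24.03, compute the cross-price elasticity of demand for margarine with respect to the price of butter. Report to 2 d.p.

At P_1 = 21 and P_2 = 24.03: Q_1 = 830.722.
∂Q_1/∂P_2 = -38/(2√P_2) = -38/(2√24.03) = -3.8759.
ε = (∂Q_1/∂P_2)(P_2/Q_1) = -3.8759 × (24.03/830.722) ≈ -0.11.
ε < 0: complements.

-0.11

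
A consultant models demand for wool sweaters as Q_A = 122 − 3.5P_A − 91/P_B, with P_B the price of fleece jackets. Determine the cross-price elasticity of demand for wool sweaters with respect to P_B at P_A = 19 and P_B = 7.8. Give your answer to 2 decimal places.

At P_A = 19 and P_B = 7.8: Q_A = 43.833.
∂Q_A/∂P_B = 91/P_B² = 1.4957.
ε = (∂Q_A/∂P_B)(P_B/Q_A) = 1.4957 × (7.8/43.833) ≈ 0.27.

0.27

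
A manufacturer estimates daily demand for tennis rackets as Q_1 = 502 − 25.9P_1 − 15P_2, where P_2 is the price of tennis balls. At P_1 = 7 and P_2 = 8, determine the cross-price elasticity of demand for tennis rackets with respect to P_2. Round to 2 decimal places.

-0.60

At P_1 = 7 and P_2 = 8: Q_1 = 200.7.
∂Q_1/∂P_2 = -15.
ε = (∂Q_1/∂P_2)(P_2/Q_1) = -15 × (8/200.7) ≈ -0.60.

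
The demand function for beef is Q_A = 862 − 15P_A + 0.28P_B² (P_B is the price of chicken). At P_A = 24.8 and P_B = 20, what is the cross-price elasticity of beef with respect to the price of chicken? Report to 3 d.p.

At P_A = 24.8 and P_B = 20: Q_A = 602.
∂Q_A/∂P_B = 0.56P_B = 0.56(20) = 11.2000.
ε = (∂Q_A/∂P_B)(P_B/Q_A) = 11.2000 × (20/602) ≈ 0.372.

0.372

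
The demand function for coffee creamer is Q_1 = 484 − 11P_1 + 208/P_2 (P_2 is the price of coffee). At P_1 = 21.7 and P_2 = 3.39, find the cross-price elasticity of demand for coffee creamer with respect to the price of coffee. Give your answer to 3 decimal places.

At P_1 = 21.7 and P_2 = 3.39: Q_1 = 306.657.
∂Q_1/∂P_2 = −208/P_2² = -18.0994.
ε = (∂Q_1/∂P_2)(P_2/Q_1) = -18.0994 × (3.39/306.657) ≈ -0.200.
ε < 0: complements.

-0.200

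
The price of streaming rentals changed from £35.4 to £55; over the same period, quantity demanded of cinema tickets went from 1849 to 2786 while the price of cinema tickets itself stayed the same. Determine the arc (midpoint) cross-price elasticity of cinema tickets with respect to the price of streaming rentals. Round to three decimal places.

ΔQ_A = 2786 − 1849 = 937; ΔP_B = 55 − 35.4 = 19.6.
Midpoints: Q̄_A = 2317.5, P̄_B = 45.20.
ε = (ΔQ_A/Q̄_A)/(ΔP_B/P̄_B) = (937/2317.5)/(19.6/45.20) ≈ 0.932.
ε > 0: cinema tickets and streaming rentals are substitutes.

0.932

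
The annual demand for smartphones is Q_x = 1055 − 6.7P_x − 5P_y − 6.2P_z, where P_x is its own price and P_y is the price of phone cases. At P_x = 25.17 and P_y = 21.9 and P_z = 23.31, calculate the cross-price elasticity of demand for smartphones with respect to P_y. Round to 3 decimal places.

-0.173

At P_x = 25.17 and P_y = 21.9 and P_z = 23.31: Q_x = 632.339.
∂Q_x/∂P_y = -5.
ε = (∂Q_x/∂P_y)(P_y/Q_x) = -5 × (21.9/632.339) ≈ -0.173.
Since ε < 0, smartphones and phone cases are complements.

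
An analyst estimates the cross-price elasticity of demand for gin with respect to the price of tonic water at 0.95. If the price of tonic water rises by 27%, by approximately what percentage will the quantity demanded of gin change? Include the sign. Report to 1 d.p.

25.7%

%ΔQ ≈ ε × %ΔP of tonic water = 0.95 × (27%) = 25.7%.
Demand for gin rises by about 25.7%.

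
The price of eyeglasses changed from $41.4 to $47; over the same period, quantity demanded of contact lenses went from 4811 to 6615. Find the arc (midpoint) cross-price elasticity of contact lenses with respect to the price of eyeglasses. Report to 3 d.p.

ΔQ_A = 6615 − 4811 = 1804; ΔP_B = 47 − 41.4 = 5.6.
Midpoints: Q̄_A = 5713.0, P̄_B = 44.20.
ε = (ΔQ_A/Q̄_A)/(ΔP_B/P̄_B) = (1804/5713.0)/(5.6/44.20) ≈ 2.492.

2.492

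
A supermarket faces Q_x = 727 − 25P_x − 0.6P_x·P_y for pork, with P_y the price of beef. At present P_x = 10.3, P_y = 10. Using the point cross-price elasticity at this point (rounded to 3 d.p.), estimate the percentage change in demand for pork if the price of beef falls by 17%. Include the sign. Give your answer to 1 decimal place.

At P_x = 10.3, P_y = 10: Q_x = 407.7.
∂Q_x/∂P_y = -0.6P_x = -6.1800.
ε = (∂Q_x/∂P_y)(P_y/Q_x) = -6.1800 × 10/407.7 ≈ -0.152.
%ΔQ_x ≈ ε × %ΔP_y = -0.152 × (-17%) = 2.6%.

2.6%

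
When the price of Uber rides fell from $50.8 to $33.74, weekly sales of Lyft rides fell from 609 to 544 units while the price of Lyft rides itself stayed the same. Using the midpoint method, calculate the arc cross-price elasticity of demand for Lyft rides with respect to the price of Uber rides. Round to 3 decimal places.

0.279

ΔQ_A = 544 − 609 = -65; ΔP_B = 33.74 − 50.8 = -17.06.
Midpoints: Q̄_A = 576.5, P̄_B = 42.27.
ε = (ΔQ_A/Q̄_A)/(ΔP_B/P̄_B) = (-65/576.5)/(-17.06/42.27) ≈ 0.279.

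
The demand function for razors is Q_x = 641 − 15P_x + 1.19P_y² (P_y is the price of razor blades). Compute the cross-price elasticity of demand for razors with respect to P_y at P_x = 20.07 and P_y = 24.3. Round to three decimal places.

At P_x = 20.07 and P_y = 24.3: Q_x = 1042.633.
∂Q_x/∂P_y = 2.38P_y = 2.38(24.3) = 57.8340.
ε = (∂Q_x/∂P_y)(P_y/Q_x) = 57.8340 × (24.3/1042.633) ≈ 1.348.

1.348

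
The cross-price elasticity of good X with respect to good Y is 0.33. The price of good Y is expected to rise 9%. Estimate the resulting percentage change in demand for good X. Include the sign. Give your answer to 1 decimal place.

%ΔQ ≈ ε × %ΔP of good Y = 0.33 × (9%) = 3.0%.

3.0%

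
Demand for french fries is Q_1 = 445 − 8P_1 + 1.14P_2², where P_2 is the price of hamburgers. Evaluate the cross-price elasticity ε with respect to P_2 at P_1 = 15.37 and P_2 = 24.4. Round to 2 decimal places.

At P_1 = 15.37 and P_2 = 24.4: Q_1 = 1000.750.
∂Q_1/∂P_2 = 2.28P_2 = 2.28(24.4) = 55.6320.
ε = (∂Q_1/∂P_2)(P_2/Q_1) = 55.6320 × (24.4/1000.750) ≈ 1.36.
ε > 0: substitutes.

1.36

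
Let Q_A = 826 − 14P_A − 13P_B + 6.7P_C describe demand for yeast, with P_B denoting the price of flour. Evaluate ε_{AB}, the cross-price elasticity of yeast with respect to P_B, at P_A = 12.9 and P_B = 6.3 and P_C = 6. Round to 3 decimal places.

At P_A = 12.9 and P_B = 6.3 and P_C = 6: Q_A = 603.7.
∂Q_A/∂P_B = -13.
ε = (∂Q_A/∂P_B)(P_B/Q_A) = -13 × (6.3/603.7) ≈ -0.136.
Since ε < 0, yeast and flour are complements.

-0.136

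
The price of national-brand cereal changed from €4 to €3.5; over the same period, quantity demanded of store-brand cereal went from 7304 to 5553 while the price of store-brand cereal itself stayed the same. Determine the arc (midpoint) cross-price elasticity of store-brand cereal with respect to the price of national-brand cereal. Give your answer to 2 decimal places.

ΔQ_A = 5553 − 7304 = -1751; ΔP_B = 3.5 − 4 = -0.5.
Midpoints: Q̄_A = 6428.5, P̄_B = 3.75.
ε = (ΔQ_A/Q̄_A)/(ΔP_B/P̄_B) = (-1751/6428.5)/(-0.5/3.75) ≈ 2.04.

2.04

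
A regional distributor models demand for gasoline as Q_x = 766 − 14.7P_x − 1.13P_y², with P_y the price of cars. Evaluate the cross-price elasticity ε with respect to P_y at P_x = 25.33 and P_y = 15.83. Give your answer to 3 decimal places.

At P_x = 25.33 and P_y = 15.83: Q_x = 110.484.
∂Q_x/∂P_y = -2.26P_y = -2.26(15.83) = -35.7758.
ε = (∂Q_x/∂P_y)(P_y/Q_x) = -35.7758 × (15.83/110.484) ≈ -5.126.

-5.126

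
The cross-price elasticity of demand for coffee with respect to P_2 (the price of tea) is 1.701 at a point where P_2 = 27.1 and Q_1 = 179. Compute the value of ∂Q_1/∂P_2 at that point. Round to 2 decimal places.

ε = (∂Q_1/∂P_2)·(P_2/Q_1) ⇒ ∂Q_1/∂P_2 = ε·Q_1/P_2 = 1.701 × 179/27.1 ≈ 11.24.

11.24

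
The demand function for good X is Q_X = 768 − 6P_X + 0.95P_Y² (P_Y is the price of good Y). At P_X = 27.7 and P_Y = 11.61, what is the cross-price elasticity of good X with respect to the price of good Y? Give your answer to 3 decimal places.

At P_X = 27.7 and P_Y = 11.61: Q_X = 729.852.
∂Q_X/∂P_Y = 1.9P_Y = 1.9(11.61) = 22.0590.
ε = (∂Q_X/∂P_Y)(P_Y/Q_X) = 22.0590 × (11.61/729.852) ≈ 0.351.

0.351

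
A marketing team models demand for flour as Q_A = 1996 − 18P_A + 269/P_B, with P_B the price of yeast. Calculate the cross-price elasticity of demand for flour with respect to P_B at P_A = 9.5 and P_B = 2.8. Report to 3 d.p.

-0.050

At P_A = 9.5 and P_B = 2.8: Q_A = 1921.071.
∂Q_A/∂P_B = −269/P_B² = -34.3112.
ε = (∂Q_A/∂P_B)(P_B/Q_A) = -34.3112 × (2.8/1921.071) ≈ -0.050.
ε < 0: complements.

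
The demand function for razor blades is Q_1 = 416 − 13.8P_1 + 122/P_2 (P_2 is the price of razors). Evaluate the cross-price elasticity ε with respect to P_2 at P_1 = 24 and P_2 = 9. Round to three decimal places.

At P_1 = 24 and P_2 = 9: Q_1 = 98.356.
∂Q_1/∂P_2 = −122/P_2² = -1.5062.
ε = (∂Q_1/∂P_2)(P_2/Q_1) = -1.5062 × (9/98.356) ≈ -0.138.

-0.138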